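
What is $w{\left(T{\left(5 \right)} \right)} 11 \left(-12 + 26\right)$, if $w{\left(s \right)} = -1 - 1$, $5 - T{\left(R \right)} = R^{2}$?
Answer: $-308$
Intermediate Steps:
$T{\left(R \right)} = 5 - R^{2}$
$w{\left(s \right)} = -2$ ($w{\left(s \right)} = -1 - 1 = -2$)
$w{\left(T{\left(5 \right)} \right)} 11 \left(-12 + 26\right) = \left(-2\right) 11 \left(-12 + 26\right) = \left(-22\right) 14 = -308$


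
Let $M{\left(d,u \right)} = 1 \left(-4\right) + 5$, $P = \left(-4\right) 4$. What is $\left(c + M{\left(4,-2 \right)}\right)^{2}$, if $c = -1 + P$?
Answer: $256$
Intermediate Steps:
$P = -16$
$M{\left(d,u \right)} = 1$ ($M{\left(d,u \right)} = -4 + 5 = 1$)
$c = -17$ ($c = -1 - 16 = -17$)
$\left(c + M{\left(4,-2 \right)}\right)^{2} = \left(-17 + 1\right)^{2} = \left(-16\right)^{2} = 256$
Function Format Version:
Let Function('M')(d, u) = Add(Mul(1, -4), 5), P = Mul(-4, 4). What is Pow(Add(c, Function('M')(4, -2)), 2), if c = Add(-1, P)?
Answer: 256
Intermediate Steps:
P = -16
Function('M')(d, u) = 1 (Function('M')(d, u) = Add(-4, 5) = 1)
c = -17 (c = Add(-1, -16) = -17)
Pow(Add(c, Function('M')(4, -2)), 2) = Pow(Add(-17, 1), 2) = Pow(-16, 2) = 256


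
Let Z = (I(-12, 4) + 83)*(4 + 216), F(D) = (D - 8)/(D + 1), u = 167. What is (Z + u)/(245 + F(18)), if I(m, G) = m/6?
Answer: 341753/4665 ≈ 73.259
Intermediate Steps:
I(m, G) = m/6 (I(m, G) = m*(⅙) = m/6)
F(D) = (-8 + D)/(1 + D)
Z = 17820 (Z = ((⅙)*(-12) + 83)*(4 + 216) = (-2 + 83)*220 = 81*220 = 17820)
(Z + u)/(245 + F(18)) = (17820 + 167)/(245 + (-8 + 18)/(1 + 18)) = 17987/(245 + 10/19) = 17987/(4665/19) = 17987*(19/4665) = 341753/4665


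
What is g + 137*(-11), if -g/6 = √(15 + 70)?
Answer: -1507 - 6*√85 ≈ -1562.3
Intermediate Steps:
g = -6*√85 (g = -6*√(15 + 70) = -6*√85 ≈ -55.317)
g + 137*(-11) = -6*√85 + 137*(-11) = -6*√85 - 1507 = -1507 - 6*√85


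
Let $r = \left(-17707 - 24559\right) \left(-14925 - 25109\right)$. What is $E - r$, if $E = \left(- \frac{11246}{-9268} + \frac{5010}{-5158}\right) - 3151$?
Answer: $- \frac{20222195926448223}{11951086} \approx -1.6921 \cdot 10^{9}$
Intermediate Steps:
$E = - \frac{37654978439}{11951086}$ ($E = \left(\left(-11246\right) \left(- \frac{1}{9268}\right) + 5010 \left(- \frac{1}{5158}\right)\right) - 3151 = \left(\frac{5623}{4634} - \frac{2505}{2579}\right) - 3151 = \frac{2893547}{11951086} - 3151 = - \frac{37654978439}{11951086} \approx -3150.8$)
$r = 1692077044$ ($r = \left(-42266\right) \left(-40034\right) = 1692077044$)
$E - r = - \frac{37654978439}{11951086} - 1692077044 = - \frac{20222195926448223}{11951086}$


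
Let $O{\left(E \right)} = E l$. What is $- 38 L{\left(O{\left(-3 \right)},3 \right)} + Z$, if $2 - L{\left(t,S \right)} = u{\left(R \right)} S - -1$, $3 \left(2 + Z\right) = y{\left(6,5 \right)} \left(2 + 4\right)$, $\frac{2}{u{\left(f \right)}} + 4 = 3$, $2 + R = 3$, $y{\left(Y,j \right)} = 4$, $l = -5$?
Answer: $-260$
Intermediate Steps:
$R = 1$ ($R = -2 + 3 = 1$)
$u{\left(f \right)} = -2$ ($u{\left(f \right)} = \frac{2}{-4 + 3} = \frac{2}{-1} = 2 \left(-1\right) = -2$)
$O{\left(E \right)} = - 5 E$ ($O{\left(E \right)} = E \left(-5\right) = - 5 E$)
$Z = 6$ ($Z = -2 + \frac{4 \left(2 + 4\right)}{3} = -2 + \frac{4 \cdot 6}{3} = -2 + \frac{1}{3} \cdot 24 = -2 + 8 = 6$)
$L{\left(t,S \right)} = 1 + 2 S$ ($L{\left(t,S \right)} = 2 - \left(- 2 S - -1\right) = 2 - \left(- 2 S + 1\right) = 2 - \left(1 - 2 S\right) = 2 + \left(-1 + 2 S\right) = 1 + 2 S$)
$- 38 L{\left(O{\left(-3 \right)},3 \right)} + Z = - 38 \left(1 + 2 \cdot 3\right) + 6 = - 38 \left(1 + 6\right) + 6 = \left(-38\right) 7 + 6 = -266 + 6 = -260$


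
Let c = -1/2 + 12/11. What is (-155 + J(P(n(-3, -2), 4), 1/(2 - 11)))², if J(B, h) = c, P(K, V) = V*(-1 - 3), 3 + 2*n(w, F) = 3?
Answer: 11539609/484 ≈ 23842.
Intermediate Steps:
c = 13/22 (c = -1*½ + 12*(1/11) = -½ + 12/11 = 13/22 ≈ 0.59091)
n(w, F) = 0 (n(w, F) = -3/2 + (½)*3 = -3/2 + 3/2 = 0)
P(K, V) = -4*V (P(K, V) = V*(-4) = -4*V)
J(B, h) = 13/22
(-155 + J(P(n(-3, -2), 4), 1/(2 - 11)))² = (-155 + 13/22)² = (-3397/22)² = 11539609/484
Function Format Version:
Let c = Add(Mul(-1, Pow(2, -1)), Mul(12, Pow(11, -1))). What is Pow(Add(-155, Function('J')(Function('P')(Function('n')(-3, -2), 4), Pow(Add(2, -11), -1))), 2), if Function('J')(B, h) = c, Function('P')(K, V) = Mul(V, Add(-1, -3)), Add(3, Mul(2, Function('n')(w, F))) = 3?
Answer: Rational(11539609, 484) ≈ 23842.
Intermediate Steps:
c = Rational(13, 22) (c = Add(Mul(-1, Rational(1, 2)), Mul(12, Rational(1, 11))) = Add(Rational(-1, 2), Rational(12, 11)) = Rational(13, 22) ≈ 0.59091)
Function('n')(w, F) = 0 (Function('n')(w, F) = Add(Rational(-3, 2), Mul(Rational(1, 2), 3)) = Add(Rational(-3, 2), Rational(3, 2)) = 0)
Function('P')(K, V) = Mul(-4, V) (Function('P')(K, V) = Mul(V, -4) = Mul(-4, V))
Function('J')(B, h) = Rational(13, 22)
Pow(Add(-155, Function('J')(Function('P')(Function('n')(-3, -2), 4), Pow(Add(2, -11), -1))), 2) = Pow(Add(-155, Rational(13, 22)), 2) = Pow(Rational(-3397, 22), 2) = Rational(11539609, 484)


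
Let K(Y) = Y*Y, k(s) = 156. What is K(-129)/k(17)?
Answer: 5547/52 ≈ 106.67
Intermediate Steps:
K(Y) = Y²
K(-129)/k(17) = (-129)²/156 = 16641*(1/156) = 5547/52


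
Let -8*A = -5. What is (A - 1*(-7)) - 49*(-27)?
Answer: 10645/8 ≈ 1330.6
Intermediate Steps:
A = 5/8 (A = -1/8*(-5) = 5/8 ≈ 0.62500)
(A - 1*(-7)) - 49*(-27) = (5/8 - 1*(-7)) - 49*(-27) = (5/8 + 7) + 1323 = 61/8 + 1323 = 10645/8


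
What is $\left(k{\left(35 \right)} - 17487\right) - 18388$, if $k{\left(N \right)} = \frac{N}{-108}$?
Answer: $- \frac{3874535}{108} \approx -35875.0$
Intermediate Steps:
$k{\left(N \right)} = - \frac{N}{108}$ ($k{\left(N \right)} = N \left(- \frac{1}{108}\right) = - \frac{N}{108}$)
$\left(k{\left(35 \right)} - 17487\right) - 18388 = \left(\left(- \frac{1}{108}\right) 35 - 17487\right) - 18388 = \left(- \frac{35}{108} - 17487\right) - 18388 = - \frac{1888631}{108} - 18388 = - \frac{3874535}{108}$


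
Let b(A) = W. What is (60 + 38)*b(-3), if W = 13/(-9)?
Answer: -1274/9 ≈ -141.56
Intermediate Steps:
W = -13/9 (W = 13*(-⅑) = -13/9 ≈ -1.4444)
b(A) = -13/9
(60 + 38)*b(-3) = (60 + 38)*(-13/9) = 98*(-13/9) = -1274/9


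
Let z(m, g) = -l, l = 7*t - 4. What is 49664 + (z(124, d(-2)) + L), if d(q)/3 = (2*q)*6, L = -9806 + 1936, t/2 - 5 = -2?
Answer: 41756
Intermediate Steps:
t = 6 (t = 10 + 2*(-2) = 10 - 4 = 6)
L = -7870
d(q) = 36*q (d(q) = 3*((2*q)*6) = 3*(12*q) = 36*q)
l = 38 (l = 7*6 - 4 = 42 - 4 = 38)
z(m, g) = -38 (z(m, g) = -1*38 = -38)
49664 + (z(124, d(-2)) + L) = 49664 + (-38 - 7870) = 49664 - 7908 = 41756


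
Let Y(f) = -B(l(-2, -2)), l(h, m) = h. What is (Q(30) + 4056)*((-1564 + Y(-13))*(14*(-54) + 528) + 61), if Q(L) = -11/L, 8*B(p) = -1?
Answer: 86780292581/60 ≈ 1.4463e+9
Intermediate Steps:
B(p) = -1/8 (B(p) = (1/8)*(-1) = -1/8)
Y(f) = 1/8 (Y(f) = -1*(-1/8) = 1/8)
(Q(30) + 4056)*((-1564 + Y(-13))*(14*(-54) + 528) + 61) = (-11/30 + 4056)*((-1564 + 1/8)*(14*(-54) + 528) + 61) = (-11*1/30 + 4056)*(-12511*(-756 + 528)/8 + 61) = (-11/30 + 4056)*(-12511/8*(-228) + 61) = 121669*(713127/2 + 61)/30 = (121669/30)*(713249/2) = 86780292581/60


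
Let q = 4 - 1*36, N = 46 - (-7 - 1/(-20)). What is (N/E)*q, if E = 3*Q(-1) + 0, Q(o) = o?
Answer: 2824/5 ≈ 564.80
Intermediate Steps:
E = -3 (E = 3*(-1) + 0 = -3 + 0 = -3)
N = 1059/20 (N = 46 - (-7 - 1*(-1/20)) = 46 - (-7 + 1/20) = 46 - 1*(-139/20) = 46 + 139/20 = 1059/20 ≈ 52.950)
q = -32 (q = 4 - 36 = -32)
(N/E)*q = ((1059/20)/(-3))*(-32) = -⅓*1059/20*(-32) = -353/20*(-32) = 2824/5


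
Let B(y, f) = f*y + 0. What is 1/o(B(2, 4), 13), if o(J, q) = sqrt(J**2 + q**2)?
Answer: sqrt(233)/233 ≈ 0.065512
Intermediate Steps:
B(y, f) = f*y
1/o(B(2, 4), 13) = 1/(sqrt((4*2)**2 + 13**2)) = 1/(sqrt(8**2 + 169)) = 1/(sqrt(64 + 169)) = 1/(sqrt(233)) = sqrt(233)/233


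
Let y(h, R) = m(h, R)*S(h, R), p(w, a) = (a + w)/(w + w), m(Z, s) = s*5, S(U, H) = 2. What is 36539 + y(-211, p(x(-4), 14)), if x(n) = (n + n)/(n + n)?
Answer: 36614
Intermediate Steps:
m(Z, s) = 5*s
x(n) = 1 (x(n) = (2*n)/((2*n)) = (2*n)*(1/(2*n)) = 1)
p(w, a) = (a + w)/(2*w) (p(w, a) = (a + w)/((2*w)) = (a + w)*(1/(2*w)) = (a + w)/(2*w))
y(h, R) = 10*R (y(h, R) = (5*R)*2 = 10*R)
36539 + y(-211, p(x(-4), 14)) = 36539 + 10*((1/2)*(14 + 1)/1) = 36539 + 10*((1/2)*1*15) = 36539 + 10*(15/2) = 36539 + 75 = 36614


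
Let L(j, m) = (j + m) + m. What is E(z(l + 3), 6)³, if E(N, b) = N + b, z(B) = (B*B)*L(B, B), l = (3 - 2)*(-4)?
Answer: 27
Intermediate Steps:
l = -4 (l = 1*(-4) = -4)
L(j, m) = j + 2*m
z(B) = 3*B³ (z(B) = (B*B)*(B + 2*B) = B²*(3*B) = 3*B³)
E(z(l + 3), 6)³ = (3*(-4 + 3)³ + 6)³ = (3*(-1)³ + 6)³ = (3*(-1) + 6)³ = (-3 + 6)³ = 3³ = 27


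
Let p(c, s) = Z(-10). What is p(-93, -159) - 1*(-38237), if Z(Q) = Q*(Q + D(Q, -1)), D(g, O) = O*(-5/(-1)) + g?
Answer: 38487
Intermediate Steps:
D(g, O) = g + 5*O (D(g, O) = O*(-5*(-1)) + g = O*5 + g = 5*O + g = g + 5*O)
Z(Q) = Q*(-5 + 2*Q) (Z(Q) = Q*(Q + (Q + 5*(-1))) = Q*(Q + (Q - 5)) = Q*(Q + (-5 + Q)) = Q*(-5 + 2*Q))
p(c, s) = 250 (p(c, s) = -10*(-5 + 2*(-10)) = -10*(-5 - 20) = -10*(-25) = 250)
p(-93, -159) - 1*(-38237) = 250 - 1*(-38237) = 250 + 38237 = 38487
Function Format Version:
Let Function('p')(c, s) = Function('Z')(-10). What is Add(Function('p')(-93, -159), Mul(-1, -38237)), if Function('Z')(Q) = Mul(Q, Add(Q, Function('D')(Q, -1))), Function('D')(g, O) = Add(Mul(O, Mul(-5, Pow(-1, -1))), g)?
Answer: 38487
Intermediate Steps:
Function('D')(g, O) = Add(g, Mul(5, O)) (Function('D')(g, O) = Add(Mul(O, Mul(-5, -1)), g) = Add(Mul(O, 5), g) = Add(Mul(5, O), g) = Add(g, Mul(5, O)))
Function('Z')(Q) = Mul(Q, Add(-5, Mul(2, Q))) (Function('Z')(Q) = Mul(Q, Add(Q, Add(Q, Mul(5, -1)))) = Mul(Q, Add(Q, Add(Q, -5))) = Mul(Q, Add(Q, Add(-5, Q))) = Mul(Q, Add(-5, Mul(2, Q))))
Function('p')(c, s) = 250 (Function('p')(c, s) = Mul(-10, Add(-5, Mul(2, -10))) = Mul(-10, Add(-5, -20)) = Mul(-10, -25) = 250)
Add(Function('p')(-93, -159), Mul(-1, -38237)) = Add(250, Mul(-1, -38237)) = Add(250, 38237) = 38487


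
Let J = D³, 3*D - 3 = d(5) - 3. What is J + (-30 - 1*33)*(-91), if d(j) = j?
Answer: 154916/27 ≈ 5737.6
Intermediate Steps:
D = 5/3 (D = 1 + (5 - 3)/3 = 1 + (⅓)*2 = 1 + ⅔ = 5/3 ≈ 1.6667)
J = 125/27 (J = (5/3)³ = 125/27 ≈ 4.6296)
J + (-30 - 1*33)*(-91) = 125/27 + (-30 - 1*33)*(-91) = 125/27 + (-30 - 33)*(-91) = 125/27 - 63*(-91) = 125/27 + 5733 = 154916/27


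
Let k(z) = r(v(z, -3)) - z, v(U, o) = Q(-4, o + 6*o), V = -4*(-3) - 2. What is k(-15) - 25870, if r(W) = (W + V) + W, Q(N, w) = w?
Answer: -25887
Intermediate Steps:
V = 10 (V = 12 - 2 = 10)
v(U, o) = 7*o (v(U, o) = o + 6*o = 7*o)
r(W) = 10 + 2*W (r(W) = (W + 10) + W = (10 + W) + W = 10 + 2*W)
k(z) = -32 - z (k(z) = (10 + 2*(7*(-3))) - z = (10 + 2*(-21)) - z = (10 - 42) - z = -32 - z)
k(-15) - 25870 = (-32 - 1*(-15)) - 25870 = (-32 + 15) - 25870 = -17 - 25870 = -25887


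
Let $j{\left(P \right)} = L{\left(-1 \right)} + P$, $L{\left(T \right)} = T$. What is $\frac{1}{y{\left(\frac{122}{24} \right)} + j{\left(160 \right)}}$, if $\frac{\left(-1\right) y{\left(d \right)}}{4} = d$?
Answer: $\frac{3}{416} \approx 0.0072115$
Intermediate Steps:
$y{\left(d \right)} = - 4 d$
$j{\left(P \right)} = -1 + P$
$\frac{1}{y{\left(\frac{122}{24} \right)} + j{\left(160 \right)}} = \frac{1}{- 4 \cdot \frac{122}{24} + \left(-1 + 160\right)} = \frac{1}{- 4 \cdot 122 \cdot \frac{1}{24} + 159} = \frac{1}{\left(-4\right) \frac{61}{12} + 159} = \frac{1}{- \frac{61}{3} + 159} = \frac{1}{\frac{416}{3}} = \frac{3}{416}$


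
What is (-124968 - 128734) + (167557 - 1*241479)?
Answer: -327624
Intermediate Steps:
(-124968 - 128734) + (167557 - 1*241479) = -253702 + (167557 - 241479) = -253702 - 73922 = -327624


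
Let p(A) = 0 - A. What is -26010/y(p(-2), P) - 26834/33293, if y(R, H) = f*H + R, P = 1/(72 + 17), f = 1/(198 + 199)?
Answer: -30598540487968/2352716431 ≈ -13006.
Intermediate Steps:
p(A) = -A
f = 1/397 ≈ 0.0025189
P = 1/89 ≈ 0.011236
y(R, H) = R + H/397 (y(R, H) = H/397 + R = R + H/397)
-26010/y(p(-2), P) - 26834/33293 = -26010/(-1*(-2) + (1/397)*(1/89)) - 26834/33293 = -26010/(2 + 1/35333) - 26834*1/33293 = -26010/70667/35333 - 26834/33293 = -26010*35333/70667 - 26834/33293 = -919011330/70667 - 26834/33293 = -30598540487968/2352716431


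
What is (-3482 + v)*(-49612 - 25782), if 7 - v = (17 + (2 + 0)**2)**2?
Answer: 295242904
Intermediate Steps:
v = -434 (v = 7 - (17 + (2 + 0)**2)**2 = 7 - (17 + 2**2)**2 = 7 - (17 + 4)**2 = 7 - 1*21**2 = 7 - 1*441 = 7 - 441 = -434)
(-3482 + v)*(-49612 - 25782) = (-3482 - 434)*(-49612 - 25782) = -3916*(-75394) = 295242904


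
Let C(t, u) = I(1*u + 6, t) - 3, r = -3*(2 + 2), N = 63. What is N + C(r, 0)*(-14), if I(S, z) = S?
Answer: 21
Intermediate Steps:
r = -12 (r = -3*4 = -12)
C(t, u) = 3 + u (C(t, u) = (1*u + 6) - 3 = (u + 6) - 3 = (6 + u) - 3 = 3 + u)
N + C(r, 0)*(-14) = 63 + (3 + 0)*(-14) = 63 + 3*(-14) = 63 - 42 = 21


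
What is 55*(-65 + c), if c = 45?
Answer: -1100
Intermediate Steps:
55*(-65 + c) = 55*(-65 + 45) = 55*(-20) = -1100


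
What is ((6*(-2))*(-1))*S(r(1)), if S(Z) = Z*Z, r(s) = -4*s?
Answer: 192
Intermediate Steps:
S(Z) = Z**2
((6*(-2))*(-1))*S(r(1)) = ((6*(-2))*(-1))*(-4*1)**2 = -12*(-1)*(-4)**2 = 12*16 = 192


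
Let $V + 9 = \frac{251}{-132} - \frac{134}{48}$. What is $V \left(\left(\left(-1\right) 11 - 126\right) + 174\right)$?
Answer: $- \frac{44585}{88} \approx -506.65$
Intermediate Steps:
$V = - \frac{1205}{88}$ ($V = -9 + \left(\frac{251}{-132} - \frac{134}{48}\right) = -9 + \left(251 \left(- \frac{1}{132}\right) - \frac{67}{24}\right) = -9 - \frac{413}{88} = - \frac{1205}{88} \approx -13.693$)
$V \left(\left(\left(-1\right) 11 - 126\right) + 174\right) = - \frac{1205 \left(\left(\left(-1\right) 11 - 126\right) + 174\right)}{88} = - \frac{1205 \left(\left(-11 - 126\right) + 174\right)}{88} = - \frac{1205 \left(-137 + 174\right)}{88} = \left(- \frac{1205}{88}\right) 37 = - \frac{44585}{88}$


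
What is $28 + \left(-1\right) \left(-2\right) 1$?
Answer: $30$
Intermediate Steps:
$28 + \left(-1\right) \left(-2\right) 1 = 28 + 2 \cdot 1 = 28 + 2 = 30$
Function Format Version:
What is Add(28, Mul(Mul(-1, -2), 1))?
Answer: 30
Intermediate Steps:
Add(28, Mul(Mul(-1, -2), 1)) = Add(28, Mul(2, 1)) = Add(28, 2) = 30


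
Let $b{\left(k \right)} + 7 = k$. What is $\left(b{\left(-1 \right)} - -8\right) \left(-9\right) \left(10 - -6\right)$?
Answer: $0$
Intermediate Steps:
$b{\left(k \right)} = -7 + k$
$\left(b{\left(-1 \right)} - -8\right) \left(-9\right) \left(10 - -6\right) = \left(\left(-7 - 1\right) - -8\right) \left(-9\right) \left(10 - -6\right) = \left(-8 + 8\right) \left(-9\right) \left(10 + 6\right) = 0 \left(-9\right) 16 = 0 \cdot 16 = 0$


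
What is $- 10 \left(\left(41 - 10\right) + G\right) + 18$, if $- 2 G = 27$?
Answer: $-157$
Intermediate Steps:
$G = - \frac{27}{2}$ ($G = \left(- \frac{1}{2}\right) 27 = - \frac{27}{2} \approx -13.5$)
$- 10 \left(\left(41 - 10\right) + G\right) + 18 = - 10 \left(\left(41 - 10\right) - \frac{27}{2}\right) + 18 = - 10 \left(31 - \frac{27}{2}\right) + 18 = \left(-10\right) \frac{35}{2} + 18 = -175 + 18 = -157$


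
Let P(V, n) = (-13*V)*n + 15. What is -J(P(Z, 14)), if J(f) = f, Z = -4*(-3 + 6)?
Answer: -2199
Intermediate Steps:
Z = -12 (Z = -4*3 = -12)
P(V, n) = 15 - 13*V*n (P(V, n) = -13*V*n + 15 = 15 - 13*V*n)
-J(P(Z, 14)) = -(15 - 13*(-12)*14) = -(15 + 2184) = -1*2199 = -2199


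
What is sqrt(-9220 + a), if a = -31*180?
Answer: 20*I*sqrt(37) ≈ 121.66*I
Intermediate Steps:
a = -5580
sqrt(-9220 + a) = sqrt(-9220 - 5580) = sqrt(-14800) = 20*I*sqrt(37)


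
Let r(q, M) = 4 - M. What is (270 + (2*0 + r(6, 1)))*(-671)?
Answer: -183183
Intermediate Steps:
(270 + (2*0 + r(6, 1)))*(-671) = (270 + (2*0 + (4 - 1*1)))*(-671) = (270 + (0 + (4 - 1)))*(-671) = (270 + (0 + 3))*(-671) = (270 + 3)*(-671) = 273*(-671) = -183183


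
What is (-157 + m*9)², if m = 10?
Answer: 4489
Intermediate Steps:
(-157 + m*9)² = (-157 + 10*9)² = (-157 + 90)² = (-67)² = 4489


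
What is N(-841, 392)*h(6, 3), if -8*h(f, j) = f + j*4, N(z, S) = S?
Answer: -882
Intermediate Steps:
h(f, j) = -j/2 - f/8 (h(f, j) = -(f + j*4)/8 = -(f + 4*j)/8 = -j/2 - f/8)
N(-841, 392)*h(6, 3) = 392*(-1/2*3 - 1/8*6) = 392*(-3/2 - 3/4) = 392*(-9/4) = -882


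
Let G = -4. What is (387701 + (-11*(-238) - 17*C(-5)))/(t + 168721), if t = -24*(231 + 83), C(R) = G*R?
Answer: 389979/161185 ≈ 2.4194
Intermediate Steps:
C(R) = -4*R
t = -7536 (t = -24*314 = -7536)
(387701 + (-11*(-238) - 17*C(-5)))/(t + 168721) = (387701 + (-11*(-238) - (-68)*(-5)))/(-7536 + 168721) = (387701 + (2618 - 17*20))/161185 = (387701 + (2618 - 340))*(1/161185) = (387701 + 2278)*(1/161185) = 389979*(1/161185) = 389979/161185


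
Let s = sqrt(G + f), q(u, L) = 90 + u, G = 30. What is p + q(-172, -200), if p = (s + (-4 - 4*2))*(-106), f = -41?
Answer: 1190 - 106*I*sqrt(11) ≈ 1190.0 - 351.56*I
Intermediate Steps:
s = I*sqrt(11) (s = sqrt(30 - 41) = sqrt(-11) = I*sqrt(11) ≈ 3.3166*I)
p = 1272 - 106*I*sqrt(11) (p = (I*sqrt(11) + (-4 - 4*2))*(-106) = (I*sqrt(11) + (-4 - 8))*(-106) = (I*sqrt(11) - 12)*(-106) = (-12 + I*sqrt(11))*(-106) = 1272 - 106*I*sqrt(11) ≈ 1272.0 - 351.56*I)
p + q(-172, -200) = (1272 - 106*I*sqrt(11)) + (90 - 172) = (1272 - 106*I*sqrt(11)) - 82 = 1190 - 106*I*sqrt(11)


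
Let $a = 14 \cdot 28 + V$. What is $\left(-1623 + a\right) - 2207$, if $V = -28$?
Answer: $-3466$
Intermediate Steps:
$a = 364$ ($a = 14 \cdot 28 - 28 = 392 - 28 = 364$)
$\left(-1623 + a\right) - 2207 = \left(-1623 + 364\right) - 2207 = -1259 - 2207 = -3466$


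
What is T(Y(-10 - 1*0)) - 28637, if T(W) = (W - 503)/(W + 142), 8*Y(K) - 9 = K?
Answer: -6501404/227 ≈ -28641.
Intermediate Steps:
Y(K) = 9/8 + K/8
T(W) = (-503 + W)/(142 + W)
T(Y(-10 - 1*0)) - 28637 = (-503 + (9/8 + (-10 - 1*0)/8))/(142 + (9/8 + (-10 - 1*0)/8)) - 28637 = (-503 + (9/8 + (-10 + 0)/8))/(142 + (9/8 + (-10 + 0)/8)) - 28637 = (-503 + (9/8 + (⅛)*(-10)))/(142 + (9/8 + (⅛)*(-10))) - 28637 = (-503 + (9/8 - 5/4))/(142 + (9/8 - 5/4)) - 28637 = (-503 - ⅛)/(142 - ⅛) - 28637 = -4025/8/(1135/8) - 28637 = (8/1135)*(-4025/8) - 28637 = -805/227 - 28637 = -6501404/227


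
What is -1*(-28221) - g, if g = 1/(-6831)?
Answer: 192777652/6831 ≈ 28221.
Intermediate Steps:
g = -1/6831 ≈ -0.00014639
-1*(-28221) - g = -1*(-28221) - 1*(-1/6831) = 28221 + 1/6831 = 192777652/6831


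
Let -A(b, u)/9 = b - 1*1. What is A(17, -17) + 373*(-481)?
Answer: -179557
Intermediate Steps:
A(b, u) = 9 - 9*b (A(b, u) = -9*(b - 1*1) = -9*(b - 1) = -9*(-1 + b) = 9 - 9*b)
A(17, -17) + 373*(-481) = (9 - 9*17) + 373*(-481) = (9 - 153) - 179413 = -144 - 179413 = -179557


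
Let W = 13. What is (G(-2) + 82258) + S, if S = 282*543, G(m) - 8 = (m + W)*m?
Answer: 235370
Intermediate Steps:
G(m) = 8 + m*(13 + m) (G(m) = 8 + (m + 13)*m = 8 + (13 + m)*m = 8 + m*(13 + m))
S = 153126
(G(-2) + 82258) + S = ((8 + (-2)² + 13*(-2)) + 82258) + 153126 = ((8 + 4 - 26) + 82258) + 153126 = (-14 + 82258) + 153126 = 82244 + 153126 = 235370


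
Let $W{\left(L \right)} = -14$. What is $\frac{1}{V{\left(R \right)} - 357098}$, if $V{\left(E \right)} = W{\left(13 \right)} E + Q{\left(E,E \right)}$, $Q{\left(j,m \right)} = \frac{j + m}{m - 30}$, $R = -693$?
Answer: $- \frac{241}{83721974} \approx -2.8786 \cdot 10^{-6}$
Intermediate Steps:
$Q{\left(j,m \right)} = \frac{j + m}{-30 + m}$
$V{\left(E \right)} = - 14 E + \frac{2 E}{-30 + E}$ ($V{\left(E \right)} = - 14 E + \frac{E + E}{-30 + E} = - 14 E + \frac{2 E}{-30 + E}$)
$\frac{1}{V{\left(R \right)} - 357098} = \frac{1}{2 \left(-693\right) \frac{1}{-30 - 693} \left(211 - -4851\right) - 357098} = \frac{1}{2 \left(-693\right) \frac{1}{-723} \left(211 + 4851\right) - 357098} = \frac{1}{2 \left(-693\right) \left(- \frac{1}{723}\right) 5062 - 357098} = \frac{1}{\frac{2338644}{241} - 357098} = \frac{1}{- \frac{83721974}{241}} = - \frac{241}{83721974}$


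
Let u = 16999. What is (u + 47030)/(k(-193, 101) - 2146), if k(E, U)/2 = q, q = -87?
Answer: -64029/2320 ≈ -27.599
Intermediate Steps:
k(E, U) = -174 (k(E, U) = 2*(-87) = -174)
(u + 47030)/(k(-193, 101) - 2146) = (16999 + 47030)/(-174 - 2146) = 64029/(-2320) = 64029*(-1/2320) = -64029/2320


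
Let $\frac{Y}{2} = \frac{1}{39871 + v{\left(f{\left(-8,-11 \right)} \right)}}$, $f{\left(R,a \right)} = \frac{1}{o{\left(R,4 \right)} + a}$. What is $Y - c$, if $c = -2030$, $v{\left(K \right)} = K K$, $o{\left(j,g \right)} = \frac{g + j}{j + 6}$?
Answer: $\frac{3277995361}{1614776} \approx 2030.0$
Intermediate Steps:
$o{\left(j,g \right)} = \frac{g + j}{6 + j}$
$f{\left(R,a \right)} = \frac{1}{a + \frac{4 + R}{6 + R}}$ ($f{\left(R,a \right)} = \frac{1}{\frac{4 + R}{6 + R} + a} = \frac{1}{a + \frac{4 + R}{6 + R}}$)
$v{\left(K \right)} = K^{2}$
$Y = \frac{81}{1614776}$ ($Y = \frac{2}{39871 + \left(\frac{6 - 8}{4 - 8 - 11 \left(6 - 8\right)}\right)^{2}} = \frac{2}{39871 + \left(\frac{1}{4 - 8 - -22} \left(-2\right)\right)^{2}} = \frac{2}{39871 + \left(\frac{1}{4 - 8 + 22} \left(-2\right)\right)^{2}} = \frac{2}{39871 + \left(\frac{1}{18} \left(-2\right)\right)^{2}} = \frac{2}{39871 + \left(- \frac{1}{9}\right)^{2}} = \frac{2}{39871 + \frac{1}{81}} = \frac{2}{\frac{3229552}{81}} = 2 \cdot \frac{81}{3229552} = \frac{81}{1614776} \approx 5.0162 \cdot 10^{-5}$)
$Y - c = \frac{81}{1614776} - -2030 = \frac{81}{1614776} + 2030 = \frac{3277995361}{1614776}$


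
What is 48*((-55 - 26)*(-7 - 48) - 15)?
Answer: 213120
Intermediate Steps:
48*((-55 - 26)*(-7 - 48) - 15) = 48*(-81*(-55) - 15) = 48*(4455 - 15) = 48*4440 = 213120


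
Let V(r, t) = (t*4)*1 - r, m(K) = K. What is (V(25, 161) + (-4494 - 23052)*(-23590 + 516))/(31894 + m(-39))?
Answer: 635597023/31855 ≈ 19953.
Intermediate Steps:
V(r, t) = -r + 4*t (V(r, t) = (4*t)*1 - r = 4*t - r = -r + 4*t)
(V(25, 161) + (-4494 - 23052)*(-23590 + 516))/(31894 + m(-39)) = ((-1*25 + 4*161) + (-4494 - 23052)*(-23590 + 516))/(31894 - 39) = ((-25 + 644) - 27546*(-23074))/31855 = (619 + 635596404)*(1/31855) = 635597023*(1/31855) = 635597023/31855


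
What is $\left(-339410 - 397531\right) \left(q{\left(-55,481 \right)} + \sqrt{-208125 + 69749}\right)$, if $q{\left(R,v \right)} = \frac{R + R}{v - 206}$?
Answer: $\frac{1473882}{5} - 10317174 i \sqrt{706} \approx 2.9478 \cdot 10^{5} - 2.7413 \cdot 10^{8} i$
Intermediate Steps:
$q{\left(R,v \right)} = \frac{2 R}{-206 + v}$
$\left(-339410 - 397531\right) \left(q{\left(-55,481 \right)} + \sqrt{-208125 + 69749}\right) = \left(-339410 - 397531\right) \left(2 \left(-55\right) \frac{1}{-206 + 481} + \sqrt{-208125 + 69749}\right) = - 736941 \left(2 \left(-55\right) \frac{1}{275} + \sqrt{-138376}\right) = - 736941 \left(2 \left(-55\right) \frac{1}{275} + 14 i \sqrt{706}\right) = - 736941 \left(- \frac{2}{5} + 14 i \sqrt{706}\right) = \frac{1473882}{5} - 10317174 i \sqrt{706}$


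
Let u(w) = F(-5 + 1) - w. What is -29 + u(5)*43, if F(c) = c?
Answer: -416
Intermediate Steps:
u(w) = -4 - w (u(w) = (-5 + 1) - w = -4 - w)
-29 + u(5)*43 = -29 + (-4 - 1*5)*43 = -29 + (-4 - 5)*43 = -29 - 9*43 = -29 - 387 = -416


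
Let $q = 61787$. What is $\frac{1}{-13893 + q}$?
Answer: $\frac{1}{47894} \approx 2.0879 \cdot 10^{-5}$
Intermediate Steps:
$\frac{1}{-13893 + q} = \frac{1}{-13893 + 61787} = \frac{1}{47894}$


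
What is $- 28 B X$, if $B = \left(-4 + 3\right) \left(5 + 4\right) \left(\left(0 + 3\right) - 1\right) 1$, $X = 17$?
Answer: $8568$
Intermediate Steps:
$B = -18$ ($B = \left(-1\right) 9 \left(3 - 1\right) 1 = \left(-9\right) 2 \cdot 1 = \left(-18\right) 1 = -18$)
$- 28 B X = \left(-28\right) \left(-18\right) 17 = 504 \cdot 17 = 8568$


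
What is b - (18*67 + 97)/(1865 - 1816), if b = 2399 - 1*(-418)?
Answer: 136730/49 ≈ 2790.4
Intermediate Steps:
b = 2817 (b = 2399 + 418 = 2817)
b - (18*67 + 97)/(1865 - 1816) = 2817 - (18*67 + 97)/(1865 - 1816) = 2817 - (1206 + 97)/49 = 2817 - 1303/49 = 136730/49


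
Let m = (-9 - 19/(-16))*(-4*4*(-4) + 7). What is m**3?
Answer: -699044921875/4096 ≈ -1.7067e+8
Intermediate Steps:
m = -8875/16 (m = (-9 - 19*(-1/16))*(-16*(-4) + 7) = (-9 + 19/16)*(64 + 7) = -125/16*71 = -8875/16 ≈ -554.69)
m**3 = (-8875/16)**3 = -699044921875/4096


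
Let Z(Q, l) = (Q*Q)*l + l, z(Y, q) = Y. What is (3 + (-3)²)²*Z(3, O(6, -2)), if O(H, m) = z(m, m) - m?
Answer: 0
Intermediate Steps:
O(H, m) = 0 (O(H, m) = m - m = 0)
Z(Q, l) = l + l*Q² (Z(Q, l) = Q²*l + l = l*Q² + l = l + l*Q²)
(3 + (-3)²)²*Z(3, O(6, -2)) = (3 + (-3)²)²*(0*(1 + 3²)) = (3 + 9)²*(0*(1 + 9)) = 12²*(0*10) = 144*0 = 0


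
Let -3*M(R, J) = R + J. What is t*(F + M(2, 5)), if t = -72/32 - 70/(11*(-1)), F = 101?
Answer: 13394/33 ≈ 405.88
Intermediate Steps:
t = 181/44 (t = -72*1/32 - 70/(-11) = -9/4 - 70*(-1/11) = -9/4 + 70/11 = 181/44 ≈ 4.1136)
M(R, J) = -J/3 - R/3 (M(R, J) = -(R + J)/3 = -(J + R)/3 = -J/3 - R/3)
t*(F + M(2, 5)) = 181*(101 + (-1/3*5 - 1/3*2))/44 = 181*(101 + (-5/3 - 2/3))/44 = 181*(101 - 7/3)/44 = (181/44)*(296/3) = 13394/33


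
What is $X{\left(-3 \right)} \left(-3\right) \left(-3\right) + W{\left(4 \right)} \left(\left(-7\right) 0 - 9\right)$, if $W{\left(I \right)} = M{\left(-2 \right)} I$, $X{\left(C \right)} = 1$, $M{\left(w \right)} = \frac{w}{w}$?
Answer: $-27$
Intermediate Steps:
$M{\left(w \right)} = 1$
$W{\left(I \right)} = I$ ($W{\left(I \right)} = 1 I = I$)
$X{\left(-3 \right)} \left(-3\right) \left(-3\right) + W{\left(4 \right)} \left(\left(-7\right) 0 - 9\right) = 1 \left(-3\right) \left(-3\right) + 4 \left(\left(-7\right) 0 - 9\right) = \left(-3\right) \left(-3\right) + 4 \left(0 - 9\right) = 9 + 4 \left(-9\right) = 9 - 36 = -27$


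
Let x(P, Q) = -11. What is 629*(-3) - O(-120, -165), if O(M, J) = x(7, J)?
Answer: -1876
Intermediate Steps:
O(M, J) = -11
629*(-3) - O(-120, -165) = 629*(-3) - 1*(-11) = -1887 + 11 = -1876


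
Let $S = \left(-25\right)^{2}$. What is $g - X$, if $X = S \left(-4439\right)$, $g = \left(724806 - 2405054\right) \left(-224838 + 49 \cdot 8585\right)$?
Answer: $-329035150721$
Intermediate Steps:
$S = 625$
$g = -329037925096$ ($g = - 1680248 \left(-224838 + 420665\right) = \left(-1680248\right) 195827 = -329037925096$)
$X = -2774375$ ($X = 625 \left(-4439\right) = -2774375$)
$g - X = -329037925096 - -2774375 = -329037925096 + 2774375 = -329035150721$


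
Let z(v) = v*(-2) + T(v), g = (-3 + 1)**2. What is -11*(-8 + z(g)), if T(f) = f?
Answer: 132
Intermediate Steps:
g = 4 (g = (-2)**2 = 4)
z(v) = -v (z(v) = v*(-2) + v = -2*v + v = -v)
-11*(-8 + z(g)) = -11*(-8 - 1*4) = -11*(-8 - 4) = -11*(-12) = 132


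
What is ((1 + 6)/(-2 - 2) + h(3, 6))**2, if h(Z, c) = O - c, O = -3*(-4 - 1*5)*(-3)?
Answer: 126025/16 ≈ 7876.6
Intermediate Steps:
O = -81 (O = -3*(-4 - 5)*(-3) = -3*(-9)*(-3) = 27*(-3) = -81)
h(Z, c) = -81 - c
((1 + 6)/(-2 - 2) + h(3, 6))**2 = ((1 + 6)/(-2 - 2) + (-81 - 1*6))**2 = (7/(-4) + (-81 - 6))**2 = (7*(-1/4) - 87)**2 = (-7/4 - 87)**2 = (-355/4)**2 = 126025/16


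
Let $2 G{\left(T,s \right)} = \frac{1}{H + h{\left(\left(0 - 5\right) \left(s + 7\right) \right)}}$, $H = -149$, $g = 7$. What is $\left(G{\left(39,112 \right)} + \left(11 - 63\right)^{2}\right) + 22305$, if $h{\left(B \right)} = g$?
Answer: $\frac{7102555}{284} \approx 25009.0$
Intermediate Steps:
$h{\left(B \right)} = 7$
$G{\left(T,s \right)} = - \frac{1}{284}$ ($G{\left(T,s \right)} = \frac{1}{2 \left(-149 + 7\right)} = \frac{1}{2 \left(-142\right)} = \frac{1}{2} \left(- \frac{1}{142}\right) = - \frac{1}{284}$)
$\left(G{\left(39,112 \right)} + \left(11 - 63\right)^{2}\right) + 22305 = \left(- \frac{1}{284} + \left(11 - 63\right)^{2}\right) + 22305 = \left(- \frac{1}{284} + \left(-52\right)^{2}\right) + 22305 = \left(- \frac{1}{284} + 2704\right) + 22305 = \frac{767935}{284} + 22305 = \frac{7102555}{284}$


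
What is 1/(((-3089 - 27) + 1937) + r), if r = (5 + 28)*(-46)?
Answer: -1/2697 ≈ -0.00037078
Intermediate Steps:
r = -1518 (r = 33*(-46) = -1518)
1/(((-3089 - 27) + 1937) + r) = 1/(((-3089 - 27) + 1937) - 1518) = 1/((-3116 + 1937) - 1518) = 1/(-1179 - 1518) = 1/(-2697) = -1/2697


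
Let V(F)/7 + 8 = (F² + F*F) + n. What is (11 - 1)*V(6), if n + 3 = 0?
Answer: 4270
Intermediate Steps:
n = -3 (n = -3 + 0 = -3)
V(F) = -77 + 14*F² (V(F) = -56 + 7*((F² + F*F) - 3) = -56 + 7*((F² + F²) - 3) = -56 + 7*(2*F² - 3) = -56 + 7*(-3 + 2*F²) = -56 + (-21 + 14*F²) = -77 + 14*F²)
(11 - 1)*V(6) = (11 - 1)*(-77 + 14*6²) = 10*(-77 + 14*36) = 10*(-77 + 504) = 10*427 = 4270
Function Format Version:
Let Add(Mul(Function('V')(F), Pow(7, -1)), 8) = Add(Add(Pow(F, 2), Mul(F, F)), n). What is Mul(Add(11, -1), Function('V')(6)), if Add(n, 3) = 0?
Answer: 4270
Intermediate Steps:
n = -3 (n = Add(-3, 0) = -3)
Function('V')(F) = Add(-77, Mul(14, Pow(F, 2))) (Function('V')(F) = Add(-56, Mul(7, Add(Add(Pow(F, 2), Mul(F, F)), -3))) = Add(-56, Mul(7, Add(Add(Pow(F, 2), Pow(F, 2)), -3))) = Add(-56, Mul(7, Add(Mul(2, Pow(F, 2)), -3))) = Add(-56, Mul(7, Add(-3, Mul(2, Pow(F, 2))))) = Add(-56, Add(-21, Mul(14, Pow(F, 2)))) = Add(-77, Mul(14, Pow(F, 2))))
Mul(Add(11, -1), Function('V')(6)) = Mul(Add(11, -1), Add(-77, Mul(14, Pow(6, 2)))) = Mul(10, Add(-77, Mul(14, 36))) = Mul(10, Add(-77, 504)) = Mul(10, 427) = 4270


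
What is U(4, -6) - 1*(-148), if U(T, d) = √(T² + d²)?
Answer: 148 + 2*√13 ≈ 155.21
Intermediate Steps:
U(4, -6) - 1*(-148) = √(4² + (-6)²) - 1*(-148) = √(16 + 36) + 148 = √52 + 148 = 2*√13 + 148 = 148 + 2*√13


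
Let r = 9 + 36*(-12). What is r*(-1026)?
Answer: 433998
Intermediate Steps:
r = -423 (r = 9 - 432 = -423)
r*(-1026) = -423*(-1026) = 433998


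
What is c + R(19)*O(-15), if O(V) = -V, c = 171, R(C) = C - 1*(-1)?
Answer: 471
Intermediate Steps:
R(C) = 1 + C (R(C) = C + 1 = 1 + C)
c + R(19)*O(-15) = 171 + (1 + 19)*(-1*(-15)) = 171 + 20*15 = 171 + 300 = 471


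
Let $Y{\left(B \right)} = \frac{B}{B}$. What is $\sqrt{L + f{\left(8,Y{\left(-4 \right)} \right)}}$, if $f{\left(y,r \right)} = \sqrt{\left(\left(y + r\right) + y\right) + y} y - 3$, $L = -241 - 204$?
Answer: $2 i \sqrt{102} \approx 20.199 i$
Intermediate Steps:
$Y{\left(B \right)} = 1$
$L = -445$ ($L = -241 - 204 = -445$)
$f{\left(y,r \right)} = -3 + y \sqrt{r + 3 y}$ ($f{\left(y,r \right)} = \sqrt{\left(\left(r + y\right) + y\right) + y} y - 3 = \sqrt{\left(r + 2 y\right) + y} y - 3 = \sqrt{r + 3 y} y - 3 = y \sqrt{r + 3 y} - 3 = -3 + y \sqrt{r + 3 y}$)
$\sqrt{L + f{\left(8,Y{\left(-4 \right)} \right)}} = \sqrt{-445 - \left(3 - 8 \sqrt{1 + 3 \cdot 8}\right)} = \sqrt{-445 - \left(3 - 8 \sqrt{1 + 24}\right)} = \sqrt{-445 - \left(3 - 8 \sqrt{25}\right)} = \sqrt{-445 + \left(-3 + 8 \cdot 5\right)} = \sqrt{-445 + \left(-3 + 40\right)} = \sqrt{-445 + 37} = \sqrt{-408} = 2 i \sqrt{102}$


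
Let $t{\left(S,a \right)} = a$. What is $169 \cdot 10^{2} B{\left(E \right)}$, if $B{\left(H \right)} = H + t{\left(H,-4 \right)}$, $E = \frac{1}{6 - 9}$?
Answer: $- \frac{219700}{3} \approx -73233.0$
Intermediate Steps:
$E = - \frac{1}{3}$ ($E = \frac{1}{-3} = - \frac{1}{3} \approx -0.33333$)
$B{\left(H \right)} = -4 + H$ ($B{\left(H \right)} = H - 4 = -4 + H$)
$169 \cdot 10^{2} B{\left(E \right)} = 169 \cdot 10^{2} \left(-4 - \frac{1}{3}\right) = 169 \cdot 100 \left(- \frac{13}{3}\right) = 16900 \left(- \frac{13}{3}\right) = - \frac{219700}{3}$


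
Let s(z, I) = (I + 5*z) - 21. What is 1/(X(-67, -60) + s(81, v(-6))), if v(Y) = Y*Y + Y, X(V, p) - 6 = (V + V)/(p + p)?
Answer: 60/25267 ≈ 0.0023746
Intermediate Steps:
X(V, p) = 6 + V/p (X(V, p) = 6 + (V + V)/(p + p) = 6 + (2*V)/((2*p)) = 6 + (2*V)*(1/(2*p)) = 6 + V/p)
v(Y) = Y + Y² (v(Y) = Y² + Y = Y + Y²)
s(z, I) = -21 + I + 5*z
1/(X(-67, -60) + s(81, v(-6))) = 1/((6 - 67/(-60)) + (-21 - 6*(1 - 6) + 5*81)) = 1/((6 - 67*(-1/60)) + (-21 - 6*(-5) + 405)) = 1/((6 + 67/60) + (-21 + 30 + 405)) = 1/(427/60 + 414) = 1/(25267/60) = 60/25267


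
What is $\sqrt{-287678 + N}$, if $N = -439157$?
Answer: $17 i \sqrt{2515} \approx 852.55 i$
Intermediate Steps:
$\sqrt{-287678 + N} = \sqrt{-287678 - 439157} = \sqrt{-726835} = 17 i \sqrt{2515}$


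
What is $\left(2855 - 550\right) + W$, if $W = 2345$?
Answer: $4650$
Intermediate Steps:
$\left(2855 - 550\right) + W = \left(2855 - 550\right) + 2345 = 2305 + 2345 = 4650$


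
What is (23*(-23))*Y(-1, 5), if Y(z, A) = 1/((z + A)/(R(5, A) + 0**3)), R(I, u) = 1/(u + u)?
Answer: -529/40 ≈ -13.225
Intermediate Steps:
R(I, u) = 1/(2*u)
Y(z, A) = 1/(2*A*(A + z)) (Y(z, A) = 1/((z + A)/(1/(2*A) + 0**3)) = 1/((A + z)/(1/(2*A) + 0)) = 1/((A + z)/((1/(2*A)))) = 1/((A + z)*(2*A)) = 1/(2*A*(A + z)))
(23*(-23))*Y(-1, 5) = (23*(-23))*((1/2)/(5*(5 - 1))) = -529/(2*5*4) = -529*1/40 = -529/40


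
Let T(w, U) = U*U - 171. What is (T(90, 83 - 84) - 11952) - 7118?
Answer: -19240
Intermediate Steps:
T(w, U) = -171 + U² (T(w, U) = U² - 171 = -171 + U²)
(T(90, 83 - 84) - 11952) - 7118 = ((-171 + (83 - 84)²) - 11952) - 7118 = ((-171 + (-1)²) - 11952) - 7118 = ((-171 + 1) - 11952) - 7118 = (-170 - 11952) - 7118 = -12122 - 7118 = -19240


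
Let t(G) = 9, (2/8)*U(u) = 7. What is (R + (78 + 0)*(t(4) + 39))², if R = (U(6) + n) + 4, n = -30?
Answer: 14032516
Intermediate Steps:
U(u) = 28 (U(u) = 4*7 = 28)
R = 2 (R = (28 - 30) + 4 = -2 + 4 = 2)
(R + (78 + 0)*(t(4) + 39))² = (2 + (78 + 0)*(9 + 39))² = (2 + 78*48)² = (2 + 3744)² = 3746² = 14032516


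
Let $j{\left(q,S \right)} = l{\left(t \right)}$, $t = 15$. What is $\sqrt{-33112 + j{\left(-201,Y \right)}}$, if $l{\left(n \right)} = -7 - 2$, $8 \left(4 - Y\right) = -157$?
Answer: $i \sqrt{33121} \approx 181.99 i$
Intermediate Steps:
$Y = \frac{189}{8}$ ($Y = 4 - - \frac{157}{8} = 4 + \frac{157}{8} = \frac{189}{8} \approx 23.625$)
$l{\left(n \right)} = -9$
$j{\left(q,S \right)} = -9$
$\sqrt{-33112 + j{\left(-201,Y \right)}} = \sqrt{-33112 - 9} = \sqrt{-33121} = i \sqrt{33121}$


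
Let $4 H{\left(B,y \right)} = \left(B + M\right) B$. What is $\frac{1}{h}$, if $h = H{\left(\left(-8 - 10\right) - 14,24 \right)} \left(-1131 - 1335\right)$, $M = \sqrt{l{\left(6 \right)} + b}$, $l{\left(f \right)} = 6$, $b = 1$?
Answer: $- \frac{2}{1253961} - \frac{\sqrt{7}}{20063376} \approx -1.7268 \cdot 10^{-6}$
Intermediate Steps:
$M = \sqrt{7}$ ($M = \sqrt{6 + 1} = \sqrt{7} \approx 2.6458$)
$H{\left(B,y \right)} = \frac{B \left(B + \sqrt{7}\right)}{4}$ ($H{\left(B,y \right)} = \frac{\left(B + \sqrt{7}\right) B}{4} = \frac{B \left(B + \sqrt{7}\right)}{4}$)
$h = -631296 + 19728 \sqrt{7}$ ($h = \frac{\left(\left(-8 - 10\right) - 14\right) \left(\left(\left(-8 - 10\right) - 14\right) + \sqrt{7}\right)}{4} \left(-1131 - 1335\right) = \frac{\left(-18 - 14\right) \left(\left(-18 - 14\right) + \sqrt{7}\right)}{4} \left(-2466\right) = \frac{1}{4} \left(-32\right) \left(-32 + \sqrt{7}\right) \left(-2466\right) = \left(256 - 8 \sqrt{7}\right) \left(-2466\right) = -631296 + 19728 \sqrt{7} \approx -5.791 \cdot 10^{5}$)
$\frac{1}{h} = \frac{1}{-631296 + 19728 \sqrt{7}}$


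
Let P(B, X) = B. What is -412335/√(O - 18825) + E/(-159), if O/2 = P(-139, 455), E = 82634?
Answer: -82634/159 + 58905*I*√19103/2729 ≈ -519.71 + 2983.3*I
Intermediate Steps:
O = -278 (O = 2*(-139) = -278)
-412335/√(O - 18825) + E/(-159) = -412335/√(-278 - 18825) + 82634/(-159) = -412335*(-I*√19103/19103) + 82634*(-1/159) = -412335*(-I*√19103/19103) - 82634/159 = -(-58905)*I*√19103/2729 - 82634/159 = 58905*I*√19103/2729 - 82634/159 = -82634/159 + 58905*I*√19103/2729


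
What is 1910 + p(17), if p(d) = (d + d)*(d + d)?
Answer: 3066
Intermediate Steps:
p(d) = 4*d² (p(d) = (2*d)*(2*d) = 4*d²)
1910 + p(17) = 1910 + 4*17² = 1910 + 4*289 = 1910 + 1156 = 3066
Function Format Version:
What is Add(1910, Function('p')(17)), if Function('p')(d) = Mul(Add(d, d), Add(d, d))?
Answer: 3066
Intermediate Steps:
Function('p')(d) = Mul(4, Pow(d, 2)) (Function('p')(d) = Mul(Mul(2, d), Mul(2, d)) = Mul(4, Pow(d, 2)))
Add(1910, Function('p')(17)) = Add(1910, Mul(4, Pow(17, 2))) = Add(1910, Mul(4, 289)) = Add(1910, 1156) = 3066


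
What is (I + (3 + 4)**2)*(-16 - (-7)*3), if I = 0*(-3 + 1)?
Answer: 245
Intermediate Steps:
I = 0 (I = 0*(-2) = 0)
(I + (3 + 4)**2)*(-16 - (-7)*3) = (0 + (3 + 4)**2)*(-16 - (-7)*3) = (0 + 7**2)*(-16 - 1*(-21)) = (0 + 49)*(-16 + 21) = 49*5 = 245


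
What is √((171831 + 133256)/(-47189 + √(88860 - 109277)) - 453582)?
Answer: √((21404386085 - 453582*I*√20417)/(-47189 + I*√20417)) ≈ 0.e-5 - 673.49*I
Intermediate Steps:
√((171831 + 133256)/(-47189 + √(88860 - 109277)) - 453582) = √(305087/(-47189 + √(-20417)) - 453582) = √(305087/(-47189 + I*√20417) - 453582) = √(-453582 + 305087/(-47189 + I*√20417))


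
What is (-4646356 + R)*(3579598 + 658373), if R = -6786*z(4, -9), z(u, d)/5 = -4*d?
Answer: -24867718800756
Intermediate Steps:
z(u, d) = -20*d (z(u, d) = 5*(-4*d) = -20*d)
R = -1221480 (R = -(-135720)*(-9) = -6786*180 = -1221480)
(-4646356 + R)*(3579598 + 658373) = (-4646356 - 1221480)*(3579598 + 658373) = -5867836*4237971 = -24867718800756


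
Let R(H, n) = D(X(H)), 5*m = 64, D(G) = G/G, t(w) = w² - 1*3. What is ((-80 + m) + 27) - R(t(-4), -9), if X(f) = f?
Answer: -206/5 ≈ -41.200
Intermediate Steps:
t(w) = -3 + w² (t(w) = w² - 3 = -3 + w²)
D(G) = 1
m = 64/5 (m = (⅕)*64 = 64/5 ≈ 12.800)
R(H, n) = 1
((-80 + m) + 27) - R(t(-4), -9) = ((-80 + 64/5) + 27) - 1*1 = (-336/5 + 27) - 1 = -201/5 - 1 = -206/5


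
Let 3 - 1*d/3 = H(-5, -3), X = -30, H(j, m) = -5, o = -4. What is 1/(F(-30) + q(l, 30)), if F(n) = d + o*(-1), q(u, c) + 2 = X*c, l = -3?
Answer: -1/874 ≈ -0.0011442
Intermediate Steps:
d = 24 (d = 9 - 3*(-5) = 9 + 15 = 24)
q(u, c) = -2 - 30*c
F(n) = 28 (F(n) = 24 - 4*(-1) = 24 + 4 = 28)
1/(F(-30) + q(l, 30)) = 1/(28 + (-2 - 30*30)) = 1/(28 + (-2 - 900)) = 1/(28 - 902) = 1/(-874) = -1/874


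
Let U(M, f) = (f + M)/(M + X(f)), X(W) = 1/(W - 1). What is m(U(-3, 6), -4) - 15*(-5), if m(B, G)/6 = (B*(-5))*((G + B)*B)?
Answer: 342525/1372 ≈ 249.65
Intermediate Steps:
X(W) = 1/(-1 + W)
U(M, f) = (M + f)/(M + 1/(-1 + f)) (U(M, f) = (f + M)/(M + 1/(-1 + f)) = (M + f)/(M + 1/(-1 + f)))
m(B, G) = -30*B²*(B + G) (m(B, G) = 6*((B*(-5))*((G + B)*B)) = 6*((-5*B)*((B + G)*B)) = 6*((-5*B)*(B*(B + G))) = 6*(-5*B²*(B + G)) = -30*B²*(B + G))
m(U(-3, 6), -4) - 15*(-5) = 30*((-1 + 6)*(-3 + 6)/(1 - 3*(-1 + 6)))²*(-(-1 + 6)*(-3 + 6)/(1 - 3*(-1 + 6)) - 1*(-4)) - 15*(-5) = 30*(5*3/(1 - 3*5))²*(-5*3/(1 - 3*5) + 4) + 75 = 30*(5*3/(1 - 15))²*(-5*3/(1 - 15) + 4) + 75 = 30*(5*3/(-14))²*(-5*3/(-14) + 4) + 75 = 30*(-1/14*5*3)²*(-(-1)*5*3/14 + 4) + 75 = 30*(-15/14)²*(-1*(-15/14) + 4) + 75 = 30*(225/196)*(15/14 + 4) + 75 = 30*(225/196)*(71/14) + 75 = 239625/1372 + 75 = 342525/1372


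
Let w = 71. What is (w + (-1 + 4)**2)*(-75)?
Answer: -6000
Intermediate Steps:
(w + (-1 + 4)**2)*(-75) = (71 + (-1 + 4)**2)*(-75) = (71 + 3**2)*(-75) = (71 + 9)*(-75) = 80*(-75) = -6000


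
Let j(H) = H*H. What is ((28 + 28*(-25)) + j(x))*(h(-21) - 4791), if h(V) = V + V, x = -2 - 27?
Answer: -816777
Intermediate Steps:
x = -29
j(H) = H²
h(V) = 2*V
((28 + 28*(-25)) + j(x))*(h(-21) - 4791) = ((28 + 28*(-25)) + (-29)²)*(2*(-21) - 4791) = ((28 - 700) + 841)*(-42 - 4791) = (-672 + 841)*(-4833) = 169*(-4833) = -816777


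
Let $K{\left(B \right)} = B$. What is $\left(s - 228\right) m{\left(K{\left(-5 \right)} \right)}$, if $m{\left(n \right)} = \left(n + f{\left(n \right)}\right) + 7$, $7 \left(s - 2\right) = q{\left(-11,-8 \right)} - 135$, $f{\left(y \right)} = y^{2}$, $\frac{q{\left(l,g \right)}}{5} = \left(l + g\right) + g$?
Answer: $- \frac{50004}{7} \approx -7143.4$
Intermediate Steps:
$q{\left(l,g \right)} = 5 l + 10 g$ ($q{\left(l,g \right)} = 5 \left(\left(l + g\right) + g\right) = 5 \left(\left(g + l\right) + g\right) = 5 \left(l + 2 g\right) = 5 l + 10 g$)
$s = - \frac{256}{7}$ ($s = 2 + \frac{\left(5 \left(-11\right) + 10 \left(-8\right)\right) - 135}{7} = 2 + \frac{\left(-55 - 80\right) - 135}{7} = 2 + \frac{-135 - 135}{7} = 2 + \frac{1}{7} \left(-270\right) = 2 - \frac{270}{7} = - \frac{256}{7} \approx -36.571$)
$m{\left(n \right)} = 7 + n + n^{2}$ ($m{\left(n \right)} = \left(n + n^{2}\right) + 7 = 7 + n + n^{2}$)
$\left(s - 228\right) m{\left(K{\left(-5 \right)} \right)} = \left(- \frac{256}{7} - 228\right) \left(7 - 5 + \left(-5\right)^{2}\right) = - \frac{1852 \left(7 - 5 + 25\right)}{7} = \left(- \frac{1852}{7}\right) 27 = - \frac{50004}{7}$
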